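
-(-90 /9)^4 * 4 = -40000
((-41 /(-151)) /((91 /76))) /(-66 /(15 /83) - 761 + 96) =-15580 /70779891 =-0.00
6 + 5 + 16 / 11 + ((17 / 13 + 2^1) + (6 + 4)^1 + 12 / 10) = 19278 / 715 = 26.96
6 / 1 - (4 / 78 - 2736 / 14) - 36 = 45148 / 273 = 165.38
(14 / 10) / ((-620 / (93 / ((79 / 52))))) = -273 / 1975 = -0.14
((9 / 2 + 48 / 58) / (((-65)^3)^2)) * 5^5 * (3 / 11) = 0.00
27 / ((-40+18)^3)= -27 / 10648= -0.00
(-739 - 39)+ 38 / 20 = -7761 / 10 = -776.10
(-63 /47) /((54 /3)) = -0.07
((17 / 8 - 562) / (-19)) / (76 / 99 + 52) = 443421 / 794048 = 0.56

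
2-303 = -301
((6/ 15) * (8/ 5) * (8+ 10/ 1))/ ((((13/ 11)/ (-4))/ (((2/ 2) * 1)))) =-38.99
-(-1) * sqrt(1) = 1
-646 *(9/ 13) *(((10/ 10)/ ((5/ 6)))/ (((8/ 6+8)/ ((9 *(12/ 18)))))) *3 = -470934/ 455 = -1035.02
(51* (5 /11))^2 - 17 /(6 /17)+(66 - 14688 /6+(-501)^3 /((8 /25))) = -1141200368179 /2904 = -392975333.39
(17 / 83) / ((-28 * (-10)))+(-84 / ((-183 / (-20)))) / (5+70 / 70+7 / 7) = -1858163 / 1417640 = -1.31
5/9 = 0.56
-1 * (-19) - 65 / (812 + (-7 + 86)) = 16864 / 891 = 18.93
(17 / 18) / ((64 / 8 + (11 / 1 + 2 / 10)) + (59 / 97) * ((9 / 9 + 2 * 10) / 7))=0.04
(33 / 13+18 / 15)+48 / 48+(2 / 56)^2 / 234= 4.74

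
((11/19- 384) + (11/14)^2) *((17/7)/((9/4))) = -8078179/19551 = -413.18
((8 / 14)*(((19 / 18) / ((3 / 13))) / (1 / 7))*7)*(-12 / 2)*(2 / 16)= -1729 / 18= -96.06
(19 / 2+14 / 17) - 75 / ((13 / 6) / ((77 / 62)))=-447597 / 13702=-32.67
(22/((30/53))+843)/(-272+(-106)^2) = 3307/41115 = 0.08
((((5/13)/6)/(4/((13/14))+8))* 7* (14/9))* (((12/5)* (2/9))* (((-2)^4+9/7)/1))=847/1620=0.52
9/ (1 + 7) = 9/ 8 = 1.12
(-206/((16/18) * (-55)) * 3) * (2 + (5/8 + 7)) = 19467/160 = 121.67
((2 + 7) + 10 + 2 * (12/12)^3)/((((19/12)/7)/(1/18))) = 98/19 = 5.16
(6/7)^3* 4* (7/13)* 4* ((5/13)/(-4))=-4320/8281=-0.52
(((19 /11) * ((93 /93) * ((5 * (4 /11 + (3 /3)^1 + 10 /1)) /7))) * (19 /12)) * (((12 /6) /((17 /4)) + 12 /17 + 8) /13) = 225625 /14399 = 15.67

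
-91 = -91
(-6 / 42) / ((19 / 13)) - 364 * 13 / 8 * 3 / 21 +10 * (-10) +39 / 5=-235141 / 1330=-176.80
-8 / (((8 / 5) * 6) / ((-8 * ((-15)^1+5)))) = -200 / 3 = -66.67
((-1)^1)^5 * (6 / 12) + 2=3 / 2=1.50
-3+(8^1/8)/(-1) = -4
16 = 16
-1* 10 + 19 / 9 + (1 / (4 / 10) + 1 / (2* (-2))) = -5.64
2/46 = 1/23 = 0.04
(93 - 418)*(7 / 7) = -325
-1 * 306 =-306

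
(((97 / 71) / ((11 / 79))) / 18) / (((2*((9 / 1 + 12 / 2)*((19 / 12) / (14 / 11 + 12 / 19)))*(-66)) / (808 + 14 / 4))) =-824990917 / 3070337490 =-0.27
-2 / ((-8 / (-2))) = -1 / 2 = -0.50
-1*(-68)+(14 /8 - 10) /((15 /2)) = 66.90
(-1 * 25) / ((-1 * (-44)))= -25 / 44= -0.57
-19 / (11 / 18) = -342 / 11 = -31.09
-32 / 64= -1 / 2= -0.50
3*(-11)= -33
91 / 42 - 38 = -215 / 6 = -35.83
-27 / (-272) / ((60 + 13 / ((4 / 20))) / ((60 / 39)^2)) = 27 / 14365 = 0.00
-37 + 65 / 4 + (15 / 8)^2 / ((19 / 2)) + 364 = 208921 / 608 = 343.62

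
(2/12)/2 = 1/12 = 0.08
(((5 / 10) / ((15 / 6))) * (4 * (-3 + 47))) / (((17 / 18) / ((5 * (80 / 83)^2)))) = 20275200 / 117113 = 173.13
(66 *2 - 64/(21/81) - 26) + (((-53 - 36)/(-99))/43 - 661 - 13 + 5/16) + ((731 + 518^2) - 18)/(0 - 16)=-1050673181/59598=-17629.34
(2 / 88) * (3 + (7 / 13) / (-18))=695 / 10296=0.07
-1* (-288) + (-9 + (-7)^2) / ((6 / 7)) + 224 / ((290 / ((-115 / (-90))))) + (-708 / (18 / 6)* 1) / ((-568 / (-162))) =24863393 / 92655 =268.34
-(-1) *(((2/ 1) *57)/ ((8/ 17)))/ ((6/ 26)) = 4199/ 4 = 1049.75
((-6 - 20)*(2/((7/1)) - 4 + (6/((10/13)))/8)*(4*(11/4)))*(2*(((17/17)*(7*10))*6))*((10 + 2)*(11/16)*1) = 5429209.50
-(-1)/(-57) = -1/57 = -0.02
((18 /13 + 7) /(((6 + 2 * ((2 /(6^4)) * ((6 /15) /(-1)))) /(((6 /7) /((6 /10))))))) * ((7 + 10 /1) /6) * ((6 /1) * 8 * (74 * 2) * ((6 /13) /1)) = 106626067200 /5748197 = 18549.48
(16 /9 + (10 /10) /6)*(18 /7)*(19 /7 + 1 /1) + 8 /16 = 267 /14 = 19.07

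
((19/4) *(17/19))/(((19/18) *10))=153/380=0.40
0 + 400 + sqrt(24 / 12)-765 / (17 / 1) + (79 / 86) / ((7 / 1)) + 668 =sqrt(2) + 615925 / 602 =1024.55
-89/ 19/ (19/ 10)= -890/ 361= -2.47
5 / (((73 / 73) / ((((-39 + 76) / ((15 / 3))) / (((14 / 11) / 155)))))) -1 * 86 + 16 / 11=680915 / 154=4421.53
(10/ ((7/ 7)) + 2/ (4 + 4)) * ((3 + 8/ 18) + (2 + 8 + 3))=1517/ 9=168.56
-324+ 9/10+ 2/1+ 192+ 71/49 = -62549/490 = -127.65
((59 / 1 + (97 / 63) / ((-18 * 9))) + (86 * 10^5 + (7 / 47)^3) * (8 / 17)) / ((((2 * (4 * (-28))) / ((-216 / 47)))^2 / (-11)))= -801930241943509261 / 42793943546144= -18739.34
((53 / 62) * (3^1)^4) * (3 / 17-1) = -30051 / 527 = -57.02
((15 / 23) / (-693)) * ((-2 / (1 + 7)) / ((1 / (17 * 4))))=85 / 5313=0.02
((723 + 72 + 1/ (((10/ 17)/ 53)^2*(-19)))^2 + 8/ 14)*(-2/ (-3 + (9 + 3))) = -3417276488207/ 113715000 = -30051.24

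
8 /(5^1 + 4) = 8 /9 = 0.89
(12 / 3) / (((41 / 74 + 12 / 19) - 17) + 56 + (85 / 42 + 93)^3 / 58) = 12083456448 / 44810382140065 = 0.00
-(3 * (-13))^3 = 59319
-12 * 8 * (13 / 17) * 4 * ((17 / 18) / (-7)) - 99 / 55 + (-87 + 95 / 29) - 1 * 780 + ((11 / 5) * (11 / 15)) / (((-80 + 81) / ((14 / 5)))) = -62528143 / 76125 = -821.39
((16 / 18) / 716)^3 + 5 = 20905310663 / 4181062131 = 5.00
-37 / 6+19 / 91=-3253 / 546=-5.96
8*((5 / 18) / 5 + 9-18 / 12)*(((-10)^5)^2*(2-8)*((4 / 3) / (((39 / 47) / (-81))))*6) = 36817920000000000 / 13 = 2832147692307692.31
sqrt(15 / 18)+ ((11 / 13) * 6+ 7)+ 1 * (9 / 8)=sqrt(30) / 6+ 1373 / 104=14.11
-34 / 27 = -1.26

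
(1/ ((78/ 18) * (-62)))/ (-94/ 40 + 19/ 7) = -70/ 6851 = -0.01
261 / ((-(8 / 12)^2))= -2349 / 4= -587.25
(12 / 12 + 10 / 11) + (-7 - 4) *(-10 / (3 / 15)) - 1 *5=6016 / 11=546.91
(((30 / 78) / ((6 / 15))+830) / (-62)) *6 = -64815 / 806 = -80.42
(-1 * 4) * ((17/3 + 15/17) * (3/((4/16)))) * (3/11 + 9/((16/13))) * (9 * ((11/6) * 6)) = -4013010/17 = -236059.41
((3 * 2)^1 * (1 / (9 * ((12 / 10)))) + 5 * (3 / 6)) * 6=55 / 3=18.33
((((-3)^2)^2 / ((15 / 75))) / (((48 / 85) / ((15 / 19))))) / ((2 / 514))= 44236125 / 304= 145513.57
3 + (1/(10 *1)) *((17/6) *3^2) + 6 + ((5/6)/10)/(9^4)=2273389/196830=11.55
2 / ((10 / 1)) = 1 / 5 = 0.20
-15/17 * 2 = -30/17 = -1.76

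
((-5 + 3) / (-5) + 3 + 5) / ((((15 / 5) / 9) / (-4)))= -504 / 5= -100.80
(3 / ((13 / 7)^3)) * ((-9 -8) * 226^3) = -201924777768 / 2197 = -91909320.79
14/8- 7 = -21/4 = -5.25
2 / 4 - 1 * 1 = -1 / 2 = -0.50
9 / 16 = 0.56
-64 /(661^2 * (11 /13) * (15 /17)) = -14144 /72091965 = -0.00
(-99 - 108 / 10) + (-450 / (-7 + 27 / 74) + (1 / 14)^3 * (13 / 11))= -41.98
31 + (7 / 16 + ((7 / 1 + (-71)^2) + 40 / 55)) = 894109 / 176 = 5080.16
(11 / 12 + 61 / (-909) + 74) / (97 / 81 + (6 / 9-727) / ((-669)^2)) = 17400724119 / 278019872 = 62.59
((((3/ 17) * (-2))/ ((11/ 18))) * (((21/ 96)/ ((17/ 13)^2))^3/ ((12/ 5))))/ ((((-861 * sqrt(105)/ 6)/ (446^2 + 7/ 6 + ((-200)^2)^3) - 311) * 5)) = 683312843526453470110549770049337537356017/ 2109445450937631106577406645315190232468748763136 - 4926416435956691940856926789 * sqrt(105)/ 2109445450937631106577406645315190232468748763136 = 0.00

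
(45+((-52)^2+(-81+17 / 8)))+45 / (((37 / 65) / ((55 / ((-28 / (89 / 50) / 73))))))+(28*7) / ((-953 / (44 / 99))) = -38892283630 / 2221443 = -17507.67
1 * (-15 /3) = -5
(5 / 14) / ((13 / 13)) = 0.36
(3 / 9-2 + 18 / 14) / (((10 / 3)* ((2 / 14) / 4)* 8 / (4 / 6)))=-0.27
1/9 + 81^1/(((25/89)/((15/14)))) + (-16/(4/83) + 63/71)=-22.04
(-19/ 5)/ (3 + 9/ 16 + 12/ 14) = -2128/ 2475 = -0.86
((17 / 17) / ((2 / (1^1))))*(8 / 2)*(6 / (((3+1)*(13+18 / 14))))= 21 / 100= 0.21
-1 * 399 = -399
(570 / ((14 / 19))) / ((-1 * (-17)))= 5415 / 119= 45.50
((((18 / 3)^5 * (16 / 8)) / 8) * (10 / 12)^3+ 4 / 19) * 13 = 277927 / 19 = 14627.74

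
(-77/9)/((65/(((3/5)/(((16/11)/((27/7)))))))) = -0.21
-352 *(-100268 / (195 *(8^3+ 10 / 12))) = 70588672 / 200005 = 352.93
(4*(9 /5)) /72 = 1 /10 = 0.10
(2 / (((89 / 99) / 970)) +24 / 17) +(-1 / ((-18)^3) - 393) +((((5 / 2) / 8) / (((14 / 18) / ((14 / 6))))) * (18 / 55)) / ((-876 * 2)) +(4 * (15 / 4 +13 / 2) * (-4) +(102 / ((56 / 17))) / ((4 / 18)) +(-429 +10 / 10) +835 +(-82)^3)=-217924362048499151 / 396789357888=-549219.27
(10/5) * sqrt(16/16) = 2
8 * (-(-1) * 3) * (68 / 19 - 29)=-11592 / 19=-610.11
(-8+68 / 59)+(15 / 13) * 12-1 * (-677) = 524627 / 767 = 684.00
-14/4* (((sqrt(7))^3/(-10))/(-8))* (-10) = 49* sqrt(7)/16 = 8.10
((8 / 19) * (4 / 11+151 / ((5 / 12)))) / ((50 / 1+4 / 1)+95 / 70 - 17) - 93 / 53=2.23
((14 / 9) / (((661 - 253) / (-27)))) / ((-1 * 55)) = 7 / 3740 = 0.00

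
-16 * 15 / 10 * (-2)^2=-96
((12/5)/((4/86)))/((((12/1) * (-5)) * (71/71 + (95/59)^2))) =-149683/625300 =-0.24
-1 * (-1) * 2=2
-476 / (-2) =238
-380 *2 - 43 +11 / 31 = -24882 / 31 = -802.65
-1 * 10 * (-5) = 50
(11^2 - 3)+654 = 772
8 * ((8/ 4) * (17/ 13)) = 272/ 13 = 20.92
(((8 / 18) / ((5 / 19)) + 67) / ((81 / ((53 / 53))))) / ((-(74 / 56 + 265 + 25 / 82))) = -3548468 / 1115687115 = -0.00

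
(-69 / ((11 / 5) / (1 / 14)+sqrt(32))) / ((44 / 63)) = -152145 / 45832+108675* sqrt(2) / 252076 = -2.71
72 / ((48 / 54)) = 81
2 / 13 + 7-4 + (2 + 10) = 197 / 13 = 15.15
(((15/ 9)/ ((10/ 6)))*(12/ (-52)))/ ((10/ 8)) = -12/ 65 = -0.18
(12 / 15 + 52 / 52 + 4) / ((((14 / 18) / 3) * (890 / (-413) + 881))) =46197 / 1814815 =0.03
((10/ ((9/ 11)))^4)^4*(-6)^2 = 1837989194542886440000000000000000/ 205891132094649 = 8926995426388520948.48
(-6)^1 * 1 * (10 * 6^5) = -466560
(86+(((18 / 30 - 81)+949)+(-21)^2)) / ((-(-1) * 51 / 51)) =6978 / 5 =1395.60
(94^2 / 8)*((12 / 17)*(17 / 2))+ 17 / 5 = 33152 / 5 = 6630.40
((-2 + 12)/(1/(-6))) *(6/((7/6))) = -2160/7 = -308.57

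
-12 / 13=-0.92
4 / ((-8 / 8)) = -4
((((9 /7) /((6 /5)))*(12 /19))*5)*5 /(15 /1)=150 /133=1.13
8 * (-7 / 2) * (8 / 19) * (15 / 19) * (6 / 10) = -2016 / 361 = -5.58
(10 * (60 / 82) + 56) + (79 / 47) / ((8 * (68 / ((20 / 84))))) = 1393881283 / 22014048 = 63.32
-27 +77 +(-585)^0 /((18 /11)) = 911 /18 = 50.61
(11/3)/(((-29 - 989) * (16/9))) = -33/16288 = -0.00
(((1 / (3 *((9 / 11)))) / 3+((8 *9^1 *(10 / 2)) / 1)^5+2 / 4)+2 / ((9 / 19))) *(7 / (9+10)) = 2227701221054.42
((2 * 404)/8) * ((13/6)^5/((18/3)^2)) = 37500593/279936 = 133.96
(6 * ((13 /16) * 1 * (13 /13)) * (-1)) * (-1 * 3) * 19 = 2223 /8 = 277.88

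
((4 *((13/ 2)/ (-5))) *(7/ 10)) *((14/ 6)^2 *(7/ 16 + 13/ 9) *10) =-1208389/ 3240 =-372.96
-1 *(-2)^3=8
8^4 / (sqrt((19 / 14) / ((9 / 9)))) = 4096* sqrt(266) / 19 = 3515.99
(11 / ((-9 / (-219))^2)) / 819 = 58619 / 7371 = 7.95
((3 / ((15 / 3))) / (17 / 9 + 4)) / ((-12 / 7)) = -63 / 1060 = -0.06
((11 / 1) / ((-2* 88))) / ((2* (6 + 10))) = -1 / 512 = -0.00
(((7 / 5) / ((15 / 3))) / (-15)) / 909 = -7 / 340875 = -0.00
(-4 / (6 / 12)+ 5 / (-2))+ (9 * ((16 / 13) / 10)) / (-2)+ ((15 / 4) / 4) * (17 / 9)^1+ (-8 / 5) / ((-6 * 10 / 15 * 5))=-9.20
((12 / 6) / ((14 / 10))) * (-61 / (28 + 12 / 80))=-12200 / 3941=-3.10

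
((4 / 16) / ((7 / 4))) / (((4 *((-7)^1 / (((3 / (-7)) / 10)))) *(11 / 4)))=3 / 37730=0.00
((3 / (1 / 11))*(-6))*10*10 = -19800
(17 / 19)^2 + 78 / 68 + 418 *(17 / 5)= 87338569 / 61370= 1423.15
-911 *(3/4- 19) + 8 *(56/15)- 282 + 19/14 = 6877489/420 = 16374.97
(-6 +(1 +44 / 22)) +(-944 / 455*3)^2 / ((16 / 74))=36472461 / 207025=176.17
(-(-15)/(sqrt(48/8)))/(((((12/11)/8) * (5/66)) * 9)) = 242 * sqrt(6)/9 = 65.86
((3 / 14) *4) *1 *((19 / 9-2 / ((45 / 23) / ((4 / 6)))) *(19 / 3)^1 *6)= 14668 / 315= 46.57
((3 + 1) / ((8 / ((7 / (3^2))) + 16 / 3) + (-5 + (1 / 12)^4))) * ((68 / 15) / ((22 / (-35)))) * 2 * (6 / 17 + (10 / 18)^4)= -10033393664 / 4120116759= -2.44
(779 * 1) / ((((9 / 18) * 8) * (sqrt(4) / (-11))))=-8569 / 8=-1071.12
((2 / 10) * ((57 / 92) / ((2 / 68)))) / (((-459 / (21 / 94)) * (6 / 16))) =-266 / 48645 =-0.01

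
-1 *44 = -44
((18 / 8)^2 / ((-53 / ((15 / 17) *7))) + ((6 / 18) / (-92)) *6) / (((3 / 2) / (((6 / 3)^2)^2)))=-405646 / 62169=-6.52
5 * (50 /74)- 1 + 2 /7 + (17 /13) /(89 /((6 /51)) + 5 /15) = 40759188 /15289547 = 2.67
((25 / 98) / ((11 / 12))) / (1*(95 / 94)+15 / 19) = 53580 / 346577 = 0.15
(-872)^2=760384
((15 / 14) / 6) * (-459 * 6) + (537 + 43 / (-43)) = 619 / 14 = 44.21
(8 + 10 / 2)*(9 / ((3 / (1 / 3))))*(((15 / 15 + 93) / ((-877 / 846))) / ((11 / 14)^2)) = -1909.47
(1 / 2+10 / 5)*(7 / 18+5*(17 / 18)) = 115 / 9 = 12.78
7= 7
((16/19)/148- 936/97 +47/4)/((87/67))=1.62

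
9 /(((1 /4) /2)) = 72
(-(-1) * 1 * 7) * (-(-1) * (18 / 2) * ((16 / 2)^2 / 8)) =504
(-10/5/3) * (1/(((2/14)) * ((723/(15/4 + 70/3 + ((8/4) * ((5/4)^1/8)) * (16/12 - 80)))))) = -35/2169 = -0.02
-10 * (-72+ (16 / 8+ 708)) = -6380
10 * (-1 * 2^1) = -20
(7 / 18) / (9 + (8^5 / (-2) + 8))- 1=-294613 / 294606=-1.00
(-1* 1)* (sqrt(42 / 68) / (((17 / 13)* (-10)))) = 13* sqrt(714) / 5780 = 0.06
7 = 7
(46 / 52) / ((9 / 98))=1127 / 117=9.63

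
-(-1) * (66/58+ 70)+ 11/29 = 2074/29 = 71.52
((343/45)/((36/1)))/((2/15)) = 343/216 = 1.59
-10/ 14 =-5/ 7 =-0.71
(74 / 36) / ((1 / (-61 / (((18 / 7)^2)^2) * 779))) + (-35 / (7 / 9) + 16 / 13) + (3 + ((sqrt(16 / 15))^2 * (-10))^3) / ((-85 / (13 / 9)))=-4713130701707 / 2087972640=-2257.28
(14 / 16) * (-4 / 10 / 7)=-0.05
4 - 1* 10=-6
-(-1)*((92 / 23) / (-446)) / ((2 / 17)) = -17 / 223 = -0.08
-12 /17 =-0.71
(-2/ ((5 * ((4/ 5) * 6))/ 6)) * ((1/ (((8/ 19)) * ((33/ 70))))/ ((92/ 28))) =-4655/ 6072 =-0.77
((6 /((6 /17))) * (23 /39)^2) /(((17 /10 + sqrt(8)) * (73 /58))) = -88670980 /56737863 + 104318800 * sqrt(2) /56737863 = 1.04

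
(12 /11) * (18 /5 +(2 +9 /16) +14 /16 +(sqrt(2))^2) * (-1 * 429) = -84591 /20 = -4229.55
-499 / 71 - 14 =-1493 / 71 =-21.03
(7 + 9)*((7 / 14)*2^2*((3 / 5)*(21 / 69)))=672 / 115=5.84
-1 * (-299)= 299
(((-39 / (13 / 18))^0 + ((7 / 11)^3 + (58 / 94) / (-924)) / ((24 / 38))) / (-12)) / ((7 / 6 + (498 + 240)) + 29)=-88719901 / 581263629408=-0.00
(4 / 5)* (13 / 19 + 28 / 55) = 4988 / 5225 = 0.95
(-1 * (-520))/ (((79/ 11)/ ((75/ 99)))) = 13000/ 237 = 54.85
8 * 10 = 80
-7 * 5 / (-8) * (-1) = -35 / 8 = -4.38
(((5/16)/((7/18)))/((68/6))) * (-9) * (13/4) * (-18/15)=9477/3808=2.49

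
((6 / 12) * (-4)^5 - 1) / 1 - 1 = -514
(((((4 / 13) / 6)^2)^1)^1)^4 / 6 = 128 / 16056027781443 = 0.00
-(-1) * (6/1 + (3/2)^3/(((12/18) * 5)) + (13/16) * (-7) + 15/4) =203/40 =5.08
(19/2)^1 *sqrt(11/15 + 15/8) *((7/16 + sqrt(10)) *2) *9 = 399 *sqrt(9390)/320 + 57 *sqrt(939)/2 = 994.15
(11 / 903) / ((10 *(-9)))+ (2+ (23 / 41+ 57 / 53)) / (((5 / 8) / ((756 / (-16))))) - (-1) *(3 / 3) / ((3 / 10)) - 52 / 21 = -48398635547 / 176599710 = -274.06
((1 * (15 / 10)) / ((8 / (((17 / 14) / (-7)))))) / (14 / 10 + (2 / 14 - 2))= 255 / 3584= 0.07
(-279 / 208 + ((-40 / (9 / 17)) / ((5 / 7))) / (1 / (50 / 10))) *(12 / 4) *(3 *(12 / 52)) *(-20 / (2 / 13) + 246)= -86355417 / 676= -127744.70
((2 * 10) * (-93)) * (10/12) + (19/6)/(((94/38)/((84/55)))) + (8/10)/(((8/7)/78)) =-772111/517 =-1493.44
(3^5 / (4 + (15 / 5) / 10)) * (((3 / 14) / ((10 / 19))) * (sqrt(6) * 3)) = 41553 * sqrt(6) / 602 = 169.08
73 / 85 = 0.86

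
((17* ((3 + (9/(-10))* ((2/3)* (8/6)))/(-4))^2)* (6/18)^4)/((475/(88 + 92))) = 2057/85500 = 0.02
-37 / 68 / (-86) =0.01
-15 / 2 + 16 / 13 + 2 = -4.27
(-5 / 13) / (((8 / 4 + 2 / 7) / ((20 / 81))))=-175 / 4212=-0.04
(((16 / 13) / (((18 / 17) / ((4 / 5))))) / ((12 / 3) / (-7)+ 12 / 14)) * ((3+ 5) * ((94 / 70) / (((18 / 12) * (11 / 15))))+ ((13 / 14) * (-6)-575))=-11954944 / 6435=-1857.80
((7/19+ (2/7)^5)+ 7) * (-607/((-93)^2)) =-1428627916/2761911117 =-0.52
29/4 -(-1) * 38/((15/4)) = 1043/60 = 17.38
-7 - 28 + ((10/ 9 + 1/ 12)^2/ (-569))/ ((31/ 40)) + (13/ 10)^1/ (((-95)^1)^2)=-2256745549004/ 64472749875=-35.00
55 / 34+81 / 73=6769 / 2482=2.73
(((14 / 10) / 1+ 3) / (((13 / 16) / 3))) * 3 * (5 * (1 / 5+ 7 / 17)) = 12672 / 85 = 149.08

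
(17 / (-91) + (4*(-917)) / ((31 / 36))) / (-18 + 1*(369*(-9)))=12016895 / 9419319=1.28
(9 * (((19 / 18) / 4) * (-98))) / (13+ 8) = -133 / 12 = -11.08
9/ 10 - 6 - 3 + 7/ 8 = -7.22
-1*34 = -34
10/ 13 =0.77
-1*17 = -17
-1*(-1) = 1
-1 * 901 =-901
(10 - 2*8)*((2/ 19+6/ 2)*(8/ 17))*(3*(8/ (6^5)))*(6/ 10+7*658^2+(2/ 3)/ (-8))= -82015.44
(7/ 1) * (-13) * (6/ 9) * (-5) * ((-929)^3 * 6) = -1459212461980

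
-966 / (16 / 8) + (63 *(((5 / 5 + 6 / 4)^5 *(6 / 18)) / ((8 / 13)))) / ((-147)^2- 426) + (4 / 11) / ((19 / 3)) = -182392286585 / 377791744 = -482.79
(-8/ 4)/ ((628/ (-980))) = 490/ 157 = 3.12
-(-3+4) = -1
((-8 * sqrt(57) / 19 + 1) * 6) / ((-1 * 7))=-6 / 7 + 48 * sqrt(57) / 133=1.87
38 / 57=2 / 3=0.67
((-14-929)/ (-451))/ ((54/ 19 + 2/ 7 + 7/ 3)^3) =1460987577/ 113805794729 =0.01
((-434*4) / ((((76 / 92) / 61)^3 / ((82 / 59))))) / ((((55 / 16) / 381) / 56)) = -134205270468047407104 / 22257455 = -6029677268494.87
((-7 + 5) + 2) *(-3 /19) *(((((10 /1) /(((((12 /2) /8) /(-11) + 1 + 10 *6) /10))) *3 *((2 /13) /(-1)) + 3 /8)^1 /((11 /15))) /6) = 0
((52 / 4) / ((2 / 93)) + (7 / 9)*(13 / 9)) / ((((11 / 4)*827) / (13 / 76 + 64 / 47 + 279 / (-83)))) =-0.49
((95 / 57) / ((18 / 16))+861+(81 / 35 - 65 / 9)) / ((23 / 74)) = 2759.15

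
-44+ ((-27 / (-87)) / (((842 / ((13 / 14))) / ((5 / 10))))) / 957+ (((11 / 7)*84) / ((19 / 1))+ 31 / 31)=-149399578819 / 4143929944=-36.05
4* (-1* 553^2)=-1223236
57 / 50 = 1.14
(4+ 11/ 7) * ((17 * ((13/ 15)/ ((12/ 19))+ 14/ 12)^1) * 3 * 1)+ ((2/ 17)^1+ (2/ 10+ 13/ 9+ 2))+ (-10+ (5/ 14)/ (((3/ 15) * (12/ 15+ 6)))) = 1532455/ 2142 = 715.43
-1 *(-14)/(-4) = -7/2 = -3.50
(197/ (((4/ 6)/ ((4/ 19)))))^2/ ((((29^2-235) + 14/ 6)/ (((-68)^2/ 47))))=19380904128/ 30964775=625.90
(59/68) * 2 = 59/34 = 1.74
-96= -96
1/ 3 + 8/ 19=43/ 57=0.75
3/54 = 1/18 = 0.06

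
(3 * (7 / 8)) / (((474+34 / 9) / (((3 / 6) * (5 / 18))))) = 21 / 27520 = 0.00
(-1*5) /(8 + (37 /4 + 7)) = -20 /97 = -0.21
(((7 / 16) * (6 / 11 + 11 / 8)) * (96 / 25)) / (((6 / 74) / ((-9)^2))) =3545451 / 1100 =3223.14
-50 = -50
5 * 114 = 570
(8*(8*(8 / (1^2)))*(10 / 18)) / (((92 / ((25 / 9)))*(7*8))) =0.15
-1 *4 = -4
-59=-59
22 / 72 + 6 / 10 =163 / 180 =0.91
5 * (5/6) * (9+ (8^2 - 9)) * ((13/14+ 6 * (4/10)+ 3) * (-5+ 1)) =-141760/21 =-6750.48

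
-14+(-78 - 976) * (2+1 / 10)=-11137 / 5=-2227.40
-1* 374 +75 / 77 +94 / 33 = -85511 / 231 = -370.18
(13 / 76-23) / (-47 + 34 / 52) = 0.49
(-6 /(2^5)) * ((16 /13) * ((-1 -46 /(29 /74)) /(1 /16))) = 164784 /377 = 437.09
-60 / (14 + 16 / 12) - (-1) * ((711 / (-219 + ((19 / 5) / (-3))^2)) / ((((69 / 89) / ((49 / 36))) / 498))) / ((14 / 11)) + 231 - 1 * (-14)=-9025489705 / 4500088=-2005.63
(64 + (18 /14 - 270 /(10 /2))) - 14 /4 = 109 /14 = 7.79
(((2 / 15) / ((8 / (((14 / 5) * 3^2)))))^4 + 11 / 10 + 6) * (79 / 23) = 3520988999 / 143750000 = 24.49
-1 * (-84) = 84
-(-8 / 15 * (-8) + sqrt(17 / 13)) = -64 / 15 -sqrt(221) / 13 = -5.41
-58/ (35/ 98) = -812/ 5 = -162.40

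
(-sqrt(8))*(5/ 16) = -5*sqrt(2)/ 8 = -0.88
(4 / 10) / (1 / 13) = 26 / 5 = 5.20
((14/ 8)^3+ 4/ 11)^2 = 16232841/ 495616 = 32.75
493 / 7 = 70.43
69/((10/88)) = 3036/5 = 607.20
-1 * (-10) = 10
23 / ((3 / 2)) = 46 / 3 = 15.33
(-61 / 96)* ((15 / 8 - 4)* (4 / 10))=0.54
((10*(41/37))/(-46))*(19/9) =-3895/7659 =-0.51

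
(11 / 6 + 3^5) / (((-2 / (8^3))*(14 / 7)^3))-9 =-23531 / 3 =-7843.67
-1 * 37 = -37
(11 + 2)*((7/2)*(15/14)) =195/4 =48.75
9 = 9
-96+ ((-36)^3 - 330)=-47082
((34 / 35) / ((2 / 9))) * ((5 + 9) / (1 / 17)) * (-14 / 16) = -18207 / 20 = -910.35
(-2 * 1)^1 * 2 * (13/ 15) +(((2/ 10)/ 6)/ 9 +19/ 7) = -0.75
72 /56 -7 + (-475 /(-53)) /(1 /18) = 57730 /371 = 155.61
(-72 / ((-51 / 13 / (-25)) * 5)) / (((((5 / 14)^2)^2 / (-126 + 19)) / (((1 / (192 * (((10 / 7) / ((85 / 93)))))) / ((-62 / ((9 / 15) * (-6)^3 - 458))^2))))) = 50449971083057 / 279290625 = 180636.11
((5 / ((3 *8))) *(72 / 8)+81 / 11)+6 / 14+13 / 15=97333 / 9240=10.53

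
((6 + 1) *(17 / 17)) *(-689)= -4823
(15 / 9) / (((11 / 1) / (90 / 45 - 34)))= -160 / 33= -4.85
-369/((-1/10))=3690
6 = 6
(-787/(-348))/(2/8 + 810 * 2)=787/563847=0.00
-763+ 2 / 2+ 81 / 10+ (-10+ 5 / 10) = -3817 / 5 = -763.40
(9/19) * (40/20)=18/19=0.95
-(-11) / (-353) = -0.03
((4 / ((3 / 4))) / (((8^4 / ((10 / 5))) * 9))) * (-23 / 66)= -23 / 228096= -0.00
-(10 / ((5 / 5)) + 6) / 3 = -16 / 3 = -5.33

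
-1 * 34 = -34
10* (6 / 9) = 6.67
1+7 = 8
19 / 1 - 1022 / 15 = -737 / 15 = -49.13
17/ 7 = 2.43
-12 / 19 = -0.63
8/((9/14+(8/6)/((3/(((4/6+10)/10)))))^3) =54010152000/9407293631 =5.74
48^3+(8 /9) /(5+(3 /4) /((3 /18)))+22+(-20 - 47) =18903553 /171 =110547.09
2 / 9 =0.22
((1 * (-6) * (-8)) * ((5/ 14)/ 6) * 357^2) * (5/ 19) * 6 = 10924200/ 19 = 574957.89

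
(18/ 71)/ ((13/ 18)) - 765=-705771/ 923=-764.65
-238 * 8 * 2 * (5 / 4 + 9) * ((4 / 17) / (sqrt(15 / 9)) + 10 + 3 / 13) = -5191256 / 13 - 9184 * sqrt(15) / 5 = -406441.28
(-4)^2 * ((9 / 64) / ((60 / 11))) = 33 / 80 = 0.41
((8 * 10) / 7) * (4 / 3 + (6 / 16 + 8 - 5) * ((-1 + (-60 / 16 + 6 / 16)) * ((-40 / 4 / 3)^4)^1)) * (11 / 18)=-2404490 / 189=-12722.17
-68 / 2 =-34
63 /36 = 7 /4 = 1.75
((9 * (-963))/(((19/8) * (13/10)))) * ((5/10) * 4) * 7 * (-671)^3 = 2932610463145440/247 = 11872916854839.84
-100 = -100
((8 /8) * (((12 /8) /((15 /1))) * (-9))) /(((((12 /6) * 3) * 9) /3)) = -1 /20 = -0.05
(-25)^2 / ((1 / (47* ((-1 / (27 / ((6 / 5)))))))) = -11750 / 9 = -1305.56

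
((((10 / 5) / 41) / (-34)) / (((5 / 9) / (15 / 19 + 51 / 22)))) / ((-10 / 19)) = 11691 / 766700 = 0.02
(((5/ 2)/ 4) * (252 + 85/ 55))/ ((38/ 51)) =711195/ 3344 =212.68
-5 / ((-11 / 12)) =60 / 11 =5.45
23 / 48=0.48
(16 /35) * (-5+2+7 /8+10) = 3.60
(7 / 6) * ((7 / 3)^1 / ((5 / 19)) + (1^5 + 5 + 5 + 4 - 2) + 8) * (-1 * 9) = -1568 / 5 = -313.60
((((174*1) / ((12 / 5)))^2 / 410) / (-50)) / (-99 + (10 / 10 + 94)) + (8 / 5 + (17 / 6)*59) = 6645179 / 39360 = 168.83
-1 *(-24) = 24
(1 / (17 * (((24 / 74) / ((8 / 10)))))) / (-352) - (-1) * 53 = 4757243 / 89760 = 53.00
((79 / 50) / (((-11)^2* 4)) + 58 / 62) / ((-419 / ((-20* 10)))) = 704249 / 1571669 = 0.45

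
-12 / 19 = -0.63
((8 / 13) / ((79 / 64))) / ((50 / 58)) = 14848 / 25675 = 0.58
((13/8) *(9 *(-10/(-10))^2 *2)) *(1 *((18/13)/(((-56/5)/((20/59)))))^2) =455625/8869588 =0.05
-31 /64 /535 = -31 /34240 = -0.00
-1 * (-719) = 719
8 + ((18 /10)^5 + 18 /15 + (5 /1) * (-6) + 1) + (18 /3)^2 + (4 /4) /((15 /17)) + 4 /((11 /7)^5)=55330751497 /1509853125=36.65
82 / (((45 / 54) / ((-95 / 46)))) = -4674 / 23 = -203.22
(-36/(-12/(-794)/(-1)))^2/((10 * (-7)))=-2836962/35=-81056.06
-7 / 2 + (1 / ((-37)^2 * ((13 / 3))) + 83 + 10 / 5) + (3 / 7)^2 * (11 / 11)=142465279 / 1744106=81.68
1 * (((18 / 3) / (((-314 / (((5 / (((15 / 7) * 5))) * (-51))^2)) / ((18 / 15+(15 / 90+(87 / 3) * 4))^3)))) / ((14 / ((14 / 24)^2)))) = -4327031312838647 / 10173600000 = -425319.58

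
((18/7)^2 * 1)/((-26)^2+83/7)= 36/3745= 0.01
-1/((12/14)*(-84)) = 1/72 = 0.01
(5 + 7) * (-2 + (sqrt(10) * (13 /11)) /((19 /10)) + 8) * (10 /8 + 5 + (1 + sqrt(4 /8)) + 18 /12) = 6 * (65 * sqrt(10) + 627) * (2 * sqrt(2) + 35) /209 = 904.13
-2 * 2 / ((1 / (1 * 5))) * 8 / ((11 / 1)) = -160 / 11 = -14.55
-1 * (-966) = 966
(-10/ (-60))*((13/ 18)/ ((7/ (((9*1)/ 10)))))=13/ 840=0.02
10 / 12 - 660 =-3955 / 6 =-659.17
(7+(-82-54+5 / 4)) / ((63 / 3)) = -73 / 12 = -6.08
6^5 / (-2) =-3888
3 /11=0.27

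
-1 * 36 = -36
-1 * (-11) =11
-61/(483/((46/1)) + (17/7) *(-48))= 854/1485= 0.58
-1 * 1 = -1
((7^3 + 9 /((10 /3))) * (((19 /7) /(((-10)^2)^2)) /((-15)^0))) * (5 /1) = 65683 /140000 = 0.47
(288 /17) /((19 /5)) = 1440 /323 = 4.46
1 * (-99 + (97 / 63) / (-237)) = -1478266 / 14931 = -99.01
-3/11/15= -0.02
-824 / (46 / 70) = -28840 / 23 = -1253.91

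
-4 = -4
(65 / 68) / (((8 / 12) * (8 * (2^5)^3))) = 195 / 35651584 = 0.00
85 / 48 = 1.77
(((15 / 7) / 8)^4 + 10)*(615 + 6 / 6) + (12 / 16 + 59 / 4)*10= 6318.17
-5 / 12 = -0.42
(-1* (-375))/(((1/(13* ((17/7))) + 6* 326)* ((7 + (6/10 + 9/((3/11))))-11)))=414375/63977884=0.01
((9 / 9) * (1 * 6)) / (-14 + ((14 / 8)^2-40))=-96 / 815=-0.12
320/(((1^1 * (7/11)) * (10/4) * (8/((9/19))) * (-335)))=-1584/44555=-0.04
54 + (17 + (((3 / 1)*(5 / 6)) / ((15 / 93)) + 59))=291 / 2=145.50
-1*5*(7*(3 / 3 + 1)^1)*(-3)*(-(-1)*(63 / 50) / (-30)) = -441 / 50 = -8.82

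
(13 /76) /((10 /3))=39 /760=0.05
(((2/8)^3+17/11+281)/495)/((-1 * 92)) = -198923/32060160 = -0.01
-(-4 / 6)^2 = -4 / 9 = -0.44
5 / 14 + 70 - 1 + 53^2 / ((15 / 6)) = 83507 / 70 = 1192.96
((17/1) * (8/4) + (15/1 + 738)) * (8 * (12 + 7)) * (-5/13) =-598120/13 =-46009.23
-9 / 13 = -0.69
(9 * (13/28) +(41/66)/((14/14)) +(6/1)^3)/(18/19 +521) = 3876361/9163308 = 0.42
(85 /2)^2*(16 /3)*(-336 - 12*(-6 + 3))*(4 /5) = -2312000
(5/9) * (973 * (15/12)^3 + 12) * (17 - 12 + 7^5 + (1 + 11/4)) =13720867265/768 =17865712.58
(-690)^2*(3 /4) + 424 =357499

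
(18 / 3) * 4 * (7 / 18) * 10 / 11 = 280 / 33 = 8.48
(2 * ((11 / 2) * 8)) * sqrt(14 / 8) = 44 * sqrt(7) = 116.41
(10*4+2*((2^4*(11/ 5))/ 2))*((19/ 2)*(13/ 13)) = 3572/ 5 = 714.40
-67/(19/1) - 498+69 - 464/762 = -3135466/7239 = -433.14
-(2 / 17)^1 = -2 / 17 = -0.12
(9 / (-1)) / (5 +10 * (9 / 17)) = -153 / 175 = -0.87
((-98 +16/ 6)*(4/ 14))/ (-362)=286/ 3801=0.08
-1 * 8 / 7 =-8 / 7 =-1.14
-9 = -9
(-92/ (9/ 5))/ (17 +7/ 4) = -368/ 135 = -2.73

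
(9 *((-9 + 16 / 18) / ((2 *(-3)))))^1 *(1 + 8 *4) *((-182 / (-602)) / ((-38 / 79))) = -824681 / 3268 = -252.35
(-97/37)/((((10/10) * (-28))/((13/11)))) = 1261/11396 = 0.11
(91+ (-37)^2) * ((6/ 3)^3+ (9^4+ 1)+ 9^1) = 9605340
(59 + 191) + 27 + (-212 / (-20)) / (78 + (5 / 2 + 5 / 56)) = 6253473 / 22565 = 277.13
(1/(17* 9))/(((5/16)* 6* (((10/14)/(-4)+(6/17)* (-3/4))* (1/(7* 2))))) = -3136/28485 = -0.11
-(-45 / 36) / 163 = 5 / 652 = 0.01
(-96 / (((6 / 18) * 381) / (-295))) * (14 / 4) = 99120 / 127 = 780.47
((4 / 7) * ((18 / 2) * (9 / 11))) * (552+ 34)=189864 / 77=2465.77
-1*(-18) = 18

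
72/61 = 1.18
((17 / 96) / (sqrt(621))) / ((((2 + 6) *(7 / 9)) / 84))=17 *sqrt(69) / 1472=0.10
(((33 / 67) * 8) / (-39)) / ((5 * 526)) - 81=-92774609 / 1145365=-81.00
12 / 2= 6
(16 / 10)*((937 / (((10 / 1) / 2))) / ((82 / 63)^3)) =234294039 / 1723025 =135.98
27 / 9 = 3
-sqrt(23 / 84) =-sqrt(483) / 42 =-0.52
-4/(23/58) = -232/23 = -10.09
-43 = -43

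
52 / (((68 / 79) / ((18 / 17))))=63.97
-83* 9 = -747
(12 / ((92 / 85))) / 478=255 / 10994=0.02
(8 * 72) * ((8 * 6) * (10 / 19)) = 276480 / 19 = 14551.58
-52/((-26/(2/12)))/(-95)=-1/285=-0.00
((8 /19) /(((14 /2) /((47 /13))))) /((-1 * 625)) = -376 /1080625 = -0.00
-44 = -44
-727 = -727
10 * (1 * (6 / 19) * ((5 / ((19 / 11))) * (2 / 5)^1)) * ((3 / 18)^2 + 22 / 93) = 32450 / 33573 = 0.97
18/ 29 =0.62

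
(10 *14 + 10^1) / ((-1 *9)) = -50 / 3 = -16.67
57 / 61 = 0.93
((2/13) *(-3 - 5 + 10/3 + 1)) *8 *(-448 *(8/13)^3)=40370176/85683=471.16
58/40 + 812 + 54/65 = 211713/260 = 814.28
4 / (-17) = -4 / 17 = -0.24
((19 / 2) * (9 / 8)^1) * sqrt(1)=10.69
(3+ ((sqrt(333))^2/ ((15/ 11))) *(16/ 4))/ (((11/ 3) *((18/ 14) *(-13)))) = -11431/ 715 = -15.99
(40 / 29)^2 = 1.90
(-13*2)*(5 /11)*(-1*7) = 910 /11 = 82.73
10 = 10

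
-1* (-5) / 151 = 5 / 151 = 0.03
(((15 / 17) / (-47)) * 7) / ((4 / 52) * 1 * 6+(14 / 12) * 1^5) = -8190 / 101473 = -0.08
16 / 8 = 2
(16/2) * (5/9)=40/9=4.44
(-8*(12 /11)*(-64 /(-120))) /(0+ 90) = -128 /2475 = -0.05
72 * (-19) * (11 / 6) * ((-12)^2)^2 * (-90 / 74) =2340264960 / 37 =63250404.32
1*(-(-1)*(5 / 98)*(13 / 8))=65 / 784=0.08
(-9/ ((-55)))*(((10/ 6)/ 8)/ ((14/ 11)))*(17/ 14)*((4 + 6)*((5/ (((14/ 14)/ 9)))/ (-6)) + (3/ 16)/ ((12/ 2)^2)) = -34969/ 14336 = -2.44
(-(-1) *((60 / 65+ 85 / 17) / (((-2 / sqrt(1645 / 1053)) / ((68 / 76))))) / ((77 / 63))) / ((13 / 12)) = -714 *sqrt(21385) / 41743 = -2.50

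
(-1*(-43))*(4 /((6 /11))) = 946 /3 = 315.33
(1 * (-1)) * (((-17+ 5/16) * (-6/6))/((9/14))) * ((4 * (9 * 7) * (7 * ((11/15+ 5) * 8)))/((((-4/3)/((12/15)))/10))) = 63007728/5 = 12601545.60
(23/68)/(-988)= -23/67184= -0.00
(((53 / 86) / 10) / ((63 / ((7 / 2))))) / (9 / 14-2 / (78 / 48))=-4823 / 828180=-0.01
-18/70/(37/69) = -621/1295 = -0.48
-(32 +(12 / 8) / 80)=-5123 / 160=-32.02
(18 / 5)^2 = 324 / 25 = 12.96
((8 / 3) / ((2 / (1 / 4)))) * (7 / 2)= 7 / 6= 1.17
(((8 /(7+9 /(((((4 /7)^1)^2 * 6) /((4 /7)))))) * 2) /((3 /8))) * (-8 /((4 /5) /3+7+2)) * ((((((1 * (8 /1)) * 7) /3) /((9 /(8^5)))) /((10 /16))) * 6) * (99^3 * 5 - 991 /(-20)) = -12113785438463.51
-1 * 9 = -9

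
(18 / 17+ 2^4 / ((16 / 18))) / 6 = 54 / 17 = 3.18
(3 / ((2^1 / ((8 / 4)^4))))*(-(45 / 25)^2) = -1944 / 25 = -77.76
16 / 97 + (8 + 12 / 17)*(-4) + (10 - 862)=-1462100 / 1649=-886.66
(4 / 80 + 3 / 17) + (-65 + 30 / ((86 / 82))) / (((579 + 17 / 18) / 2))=15407929 / 152618180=0.10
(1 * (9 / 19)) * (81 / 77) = 729 / 1463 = 0.50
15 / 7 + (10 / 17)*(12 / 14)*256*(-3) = -45825 / 119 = -385.08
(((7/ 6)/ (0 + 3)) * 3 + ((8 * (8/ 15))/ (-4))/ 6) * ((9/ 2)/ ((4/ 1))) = 89/ 80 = 1.11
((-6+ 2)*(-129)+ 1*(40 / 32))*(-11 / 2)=-2844.88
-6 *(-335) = 2010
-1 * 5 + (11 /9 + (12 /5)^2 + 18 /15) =716 /225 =3.18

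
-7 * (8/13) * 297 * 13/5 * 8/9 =-14784/5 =-2956.80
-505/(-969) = 505/969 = 0.52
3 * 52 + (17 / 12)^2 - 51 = 15409 / 144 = 107.01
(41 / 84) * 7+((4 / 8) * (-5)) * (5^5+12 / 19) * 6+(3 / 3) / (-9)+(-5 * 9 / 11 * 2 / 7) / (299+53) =-108642051667 / 2317392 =-46881.17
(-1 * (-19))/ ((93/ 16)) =304/ 93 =3.27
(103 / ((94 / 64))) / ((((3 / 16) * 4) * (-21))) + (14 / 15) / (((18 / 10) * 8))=-155905 / 35532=-4.39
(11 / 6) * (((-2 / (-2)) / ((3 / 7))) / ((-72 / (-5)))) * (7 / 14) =385 / 2592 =0.15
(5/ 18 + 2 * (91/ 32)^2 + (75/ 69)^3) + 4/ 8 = 18.24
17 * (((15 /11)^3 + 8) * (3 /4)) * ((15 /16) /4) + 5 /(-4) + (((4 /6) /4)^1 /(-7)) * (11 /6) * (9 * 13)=59930413 /2385152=25.13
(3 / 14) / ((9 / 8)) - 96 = -2012 / 21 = -95.81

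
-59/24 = -2.46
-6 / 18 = -1 / 3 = -0.33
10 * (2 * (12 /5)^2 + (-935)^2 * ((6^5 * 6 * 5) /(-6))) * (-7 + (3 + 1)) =5098480198272 /5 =1019696039654.40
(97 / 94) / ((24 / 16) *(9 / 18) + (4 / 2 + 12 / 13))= 2522 / 8977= 0.28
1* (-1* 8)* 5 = -40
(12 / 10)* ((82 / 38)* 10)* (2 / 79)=984 / 1501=0.66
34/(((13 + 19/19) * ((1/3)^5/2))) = 8262/7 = 1180.29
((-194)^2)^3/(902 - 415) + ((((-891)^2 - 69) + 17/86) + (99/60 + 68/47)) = 2154814245999648381/19684540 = 109467340664.28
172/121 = 1.42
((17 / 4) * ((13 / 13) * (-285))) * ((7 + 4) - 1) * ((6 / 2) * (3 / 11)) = -9910.23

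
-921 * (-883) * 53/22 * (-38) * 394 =-322660666194/11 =-29332787835.82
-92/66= -46/33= -1.39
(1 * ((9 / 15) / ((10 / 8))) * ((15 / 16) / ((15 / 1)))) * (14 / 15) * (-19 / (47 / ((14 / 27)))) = -931 / 158625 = -0.01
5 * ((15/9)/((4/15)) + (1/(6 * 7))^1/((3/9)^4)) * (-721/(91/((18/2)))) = -1061415/364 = -2915.98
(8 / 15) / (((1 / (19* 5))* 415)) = 152 / 1245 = 0.12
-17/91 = -0.19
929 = 929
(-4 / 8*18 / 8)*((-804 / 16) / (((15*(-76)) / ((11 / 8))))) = -6633 / 97280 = -0.07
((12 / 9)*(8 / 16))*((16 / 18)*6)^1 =32 / 9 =3.56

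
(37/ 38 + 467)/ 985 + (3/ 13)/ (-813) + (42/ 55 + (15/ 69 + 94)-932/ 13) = 158560153197/ 6672414034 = 23.76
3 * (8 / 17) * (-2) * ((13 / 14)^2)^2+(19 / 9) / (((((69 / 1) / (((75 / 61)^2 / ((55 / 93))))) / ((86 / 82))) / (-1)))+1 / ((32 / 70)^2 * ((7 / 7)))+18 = 20.60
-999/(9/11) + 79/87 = -106148/87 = -1220.09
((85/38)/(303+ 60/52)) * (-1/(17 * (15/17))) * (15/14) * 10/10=-1105/2103528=-0.00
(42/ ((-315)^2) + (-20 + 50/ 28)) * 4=-344242/ 4725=-72.86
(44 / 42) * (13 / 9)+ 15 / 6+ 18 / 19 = 35627 / 7182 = 4.96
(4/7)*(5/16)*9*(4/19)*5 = 225/133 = 1.69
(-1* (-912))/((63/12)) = 1216/7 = 173.71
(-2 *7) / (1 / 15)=-210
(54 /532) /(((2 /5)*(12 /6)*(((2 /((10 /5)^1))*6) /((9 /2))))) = 405 /4256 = 0.10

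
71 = 71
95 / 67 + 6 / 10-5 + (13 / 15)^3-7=-2110001 / 226125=-9.33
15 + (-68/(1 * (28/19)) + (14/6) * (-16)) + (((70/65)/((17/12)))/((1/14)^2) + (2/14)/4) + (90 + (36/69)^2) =1677584023/9820356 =170.83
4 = 4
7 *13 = 91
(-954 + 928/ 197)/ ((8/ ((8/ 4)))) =-93505/ 394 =-237.32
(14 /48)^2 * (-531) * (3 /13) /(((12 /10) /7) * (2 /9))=-910665 /3328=-273.64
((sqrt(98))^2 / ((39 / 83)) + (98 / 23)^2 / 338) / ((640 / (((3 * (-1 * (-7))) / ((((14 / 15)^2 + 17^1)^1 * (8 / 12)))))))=13218642045 / 23006810944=0.57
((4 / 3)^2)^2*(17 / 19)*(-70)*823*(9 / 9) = -250718720 / 1539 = -162910.15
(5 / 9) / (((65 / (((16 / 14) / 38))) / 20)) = 0.01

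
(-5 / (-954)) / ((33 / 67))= 335 / 31482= 0.01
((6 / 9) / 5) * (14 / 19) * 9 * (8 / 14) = 0.51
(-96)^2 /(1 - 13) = -768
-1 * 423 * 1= -423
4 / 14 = 2 / 7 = 0.29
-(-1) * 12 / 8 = 3 / 2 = 1.50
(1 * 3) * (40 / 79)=120 / 79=1.52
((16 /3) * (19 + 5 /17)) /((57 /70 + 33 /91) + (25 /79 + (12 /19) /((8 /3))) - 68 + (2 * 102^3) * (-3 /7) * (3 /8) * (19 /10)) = -358414784 /2257590999945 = -0.00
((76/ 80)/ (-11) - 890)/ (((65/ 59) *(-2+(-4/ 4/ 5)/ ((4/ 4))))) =888717/ 2420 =367.24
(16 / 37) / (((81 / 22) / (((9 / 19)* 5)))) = 1760 / 6327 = 0.28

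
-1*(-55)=55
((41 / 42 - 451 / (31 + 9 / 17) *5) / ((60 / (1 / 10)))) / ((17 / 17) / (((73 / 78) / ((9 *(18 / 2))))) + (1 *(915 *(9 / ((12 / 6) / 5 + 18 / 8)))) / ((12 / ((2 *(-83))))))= 3072167843 / 1120994242905600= 0.00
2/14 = 1/7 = 0.14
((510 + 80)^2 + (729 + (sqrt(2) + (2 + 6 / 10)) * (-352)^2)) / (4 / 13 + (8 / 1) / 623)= 22806784 * sqrt(2) / 59 + 27171310803 / 12980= 2639993.58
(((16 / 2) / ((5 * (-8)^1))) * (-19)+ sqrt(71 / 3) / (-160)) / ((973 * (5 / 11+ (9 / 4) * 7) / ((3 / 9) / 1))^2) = 36784 / 21657945375045 - 121 * sqrt(213) / 129947672250270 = 0.00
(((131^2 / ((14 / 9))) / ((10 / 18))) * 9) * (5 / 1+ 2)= 12510369 / 10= 1251036.90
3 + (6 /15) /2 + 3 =6.20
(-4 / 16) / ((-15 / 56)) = 14 / 15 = 0.93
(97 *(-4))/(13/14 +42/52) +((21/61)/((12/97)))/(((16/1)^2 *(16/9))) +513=22860307921/78954496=289.54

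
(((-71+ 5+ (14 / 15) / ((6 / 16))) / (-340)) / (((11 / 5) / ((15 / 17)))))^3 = 2918076589 / 6939454537224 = 0.00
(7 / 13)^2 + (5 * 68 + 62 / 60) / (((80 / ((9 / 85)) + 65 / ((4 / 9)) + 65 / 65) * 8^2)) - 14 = -12043583603 / 878827040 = -13.70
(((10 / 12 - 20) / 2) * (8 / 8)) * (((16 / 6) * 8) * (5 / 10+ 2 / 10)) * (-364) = 468832 / 9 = 52092.44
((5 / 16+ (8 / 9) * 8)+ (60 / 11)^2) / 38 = 647749 / 662112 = 0.98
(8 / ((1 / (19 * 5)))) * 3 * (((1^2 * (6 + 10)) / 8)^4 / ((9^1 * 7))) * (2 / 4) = 289.52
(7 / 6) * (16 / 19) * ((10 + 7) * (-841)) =-800632 / 57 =-14046.18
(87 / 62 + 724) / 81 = 44975 / 5022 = 8.96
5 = 5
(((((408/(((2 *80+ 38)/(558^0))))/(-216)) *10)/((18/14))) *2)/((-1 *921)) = 1190/7385499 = 0.00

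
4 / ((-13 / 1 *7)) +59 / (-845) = -673 / 5915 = -0.11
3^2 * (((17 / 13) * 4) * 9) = 423.69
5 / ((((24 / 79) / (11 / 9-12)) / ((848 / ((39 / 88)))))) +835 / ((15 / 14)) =-356581682 / 1053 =-338634.08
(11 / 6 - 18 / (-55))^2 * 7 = 3558583 / 108900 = 32.68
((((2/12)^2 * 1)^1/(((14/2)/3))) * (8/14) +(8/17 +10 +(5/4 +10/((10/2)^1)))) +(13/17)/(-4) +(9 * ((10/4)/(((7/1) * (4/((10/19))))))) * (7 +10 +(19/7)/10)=7916359/379848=20.84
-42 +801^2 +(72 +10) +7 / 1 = 641648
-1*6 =-6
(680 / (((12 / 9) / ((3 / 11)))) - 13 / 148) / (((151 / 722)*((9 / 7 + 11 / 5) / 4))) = 2859262595 / 3748877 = 762.70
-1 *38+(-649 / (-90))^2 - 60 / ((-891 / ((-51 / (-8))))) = 1285661 / 89100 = 14.43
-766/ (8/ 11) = -4213/ 4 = -1053.25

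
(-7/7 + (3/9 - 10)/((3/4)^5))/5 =-6085/729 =-8.35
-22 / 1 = -22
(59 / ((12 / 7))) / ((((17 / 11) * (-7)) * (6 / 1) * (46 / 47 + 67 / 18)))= -30503 / 270436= -0.11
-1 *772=-772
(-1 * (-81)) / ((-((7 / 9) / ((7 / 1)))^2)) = -6561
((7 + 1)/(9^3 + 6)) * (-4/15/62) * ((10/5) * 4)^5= -524288/341775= -1.53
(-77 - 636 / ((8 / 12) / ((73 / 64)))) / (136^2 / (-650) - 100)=12117625 / 1335936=9.07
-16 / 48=-1 / 3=-0.33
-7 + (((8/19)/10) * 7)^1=-637/95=-6.71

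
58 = 58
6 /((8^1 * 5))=3 /20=0.15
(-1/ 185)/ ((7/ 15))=-3/ 259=-0.01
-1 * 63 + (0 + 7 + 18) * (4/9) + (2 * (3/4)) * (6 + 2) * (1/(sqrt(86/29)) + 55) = 6 * sqrt(2494)/43 + 5473/9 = 615.08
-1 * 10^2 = -100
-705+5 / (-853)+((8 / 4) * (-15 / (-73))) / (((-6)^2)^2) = -9482397895 / 13450104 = -705.01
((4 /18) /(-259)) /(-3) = 2 /6993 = 0.00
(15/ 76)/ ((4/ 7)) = 105/ 304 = 0.35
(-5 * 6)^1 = -30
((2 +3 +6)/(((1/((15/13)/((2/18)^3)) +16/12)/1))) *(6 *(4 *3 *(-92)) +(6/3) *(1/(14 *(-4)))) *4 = -22309619805/102151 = -218398.45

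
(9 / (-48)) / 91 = -3 / 1456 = -0.00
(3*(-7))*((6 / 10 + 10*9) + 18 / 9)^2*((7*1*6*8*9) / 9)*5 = -1512587664 / 5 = -302517532.80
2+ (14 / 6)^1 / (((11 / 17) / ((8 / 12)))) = 436 / 99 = 4.40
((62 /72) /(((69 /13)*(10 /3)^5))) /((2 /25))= 3627 /736000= 0.00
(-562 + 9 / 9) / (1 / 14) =-7854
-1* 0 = 0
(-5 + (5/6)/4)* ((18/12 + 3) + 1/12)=-21.96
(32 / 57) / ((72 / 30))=40 / 171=0.23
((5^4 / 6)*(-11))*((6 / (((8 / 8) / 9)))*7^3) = -21223125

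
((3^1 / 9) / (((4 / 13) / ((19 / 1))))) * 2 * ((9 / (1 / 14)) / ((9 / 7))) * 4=48412 / 3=16137.33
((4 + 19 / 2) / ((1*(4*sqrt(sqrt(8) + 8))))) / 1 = 1.03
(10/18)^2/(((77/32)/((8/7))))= 6400/43659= 0.15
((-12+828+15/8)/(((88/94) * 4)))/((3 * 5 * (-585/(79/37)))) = -2699351/50793600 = -0.05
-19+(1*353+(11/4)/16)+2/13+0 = 278159/832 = 334.33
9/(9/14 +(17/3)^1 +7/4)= 1.12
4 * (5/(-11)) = -20/11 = -1.82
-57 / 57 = -1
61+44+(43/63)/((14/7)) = 13273/126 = 105.34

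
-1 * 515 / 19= -515 / 19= -27.11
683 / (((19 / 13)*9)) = 8879 / 171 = 51.92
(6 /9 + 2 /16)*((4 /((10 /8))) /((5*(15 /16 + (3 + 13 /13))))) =608 /5925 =0.10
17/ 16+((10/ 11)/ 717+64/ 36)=1075741/ 378576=2.84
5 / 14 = 0.36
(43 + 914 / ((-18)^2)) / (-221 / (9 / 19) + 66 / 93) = -230113 / 2339478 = -0.10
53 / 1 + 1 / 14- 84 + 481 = 6301 / 14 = 450.07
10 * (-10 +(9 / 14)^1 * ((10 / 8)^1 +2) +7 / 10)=-2019 / 28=-72.11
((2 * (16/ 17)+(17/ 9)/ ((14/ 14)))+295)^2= 2089586944/ 23409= 89264.25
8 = 8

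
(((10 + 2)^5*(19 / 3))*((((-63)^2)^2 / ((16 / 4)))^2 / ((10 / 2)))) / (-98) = -249411752379895392 / 5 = -49882350475979078.40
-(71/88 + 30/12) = -291/88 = -3.31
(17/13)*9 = 153/13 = 11.77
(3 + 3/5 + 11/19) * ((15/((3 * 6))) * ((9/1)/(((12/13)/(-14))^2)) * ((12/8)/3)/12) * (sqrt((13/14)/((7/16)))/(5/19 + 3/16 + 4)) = 98.33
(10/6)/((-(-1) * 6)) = 5/18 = 0.28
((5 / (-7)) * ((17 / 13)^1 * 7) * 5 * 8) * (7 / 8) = -2975 / 13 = -228.85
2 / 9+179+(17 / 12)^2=8699 / 48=181.23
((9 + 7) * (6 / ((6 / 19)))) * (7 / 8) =266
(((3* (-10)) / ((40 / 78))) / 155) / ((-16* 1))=117 / 4960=0.02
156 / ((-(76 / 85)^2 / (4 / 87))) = -93925 / 10469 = -8.97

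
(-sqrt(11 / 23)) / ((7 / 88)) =-88 * sqrt(253) / 161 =-8.69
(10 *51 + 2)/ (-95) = -512/ 95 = -5.39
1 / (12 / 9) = 3 / 4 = 0.75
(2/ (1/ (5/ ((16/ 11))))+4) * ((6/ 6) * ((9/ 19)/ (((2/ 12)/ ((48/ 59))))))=28188/ 1121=25.15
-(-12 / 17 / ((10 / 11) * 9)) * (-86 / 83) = -1892 / 21165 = -0.09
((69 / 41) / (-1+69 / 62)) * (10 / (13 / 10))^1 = 427800 / 3731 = 114.66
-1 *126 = -126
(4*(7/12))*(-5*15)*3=-525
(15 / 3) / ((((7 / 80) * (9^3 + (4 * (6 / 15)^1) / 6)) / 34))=204000 / 76573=2.66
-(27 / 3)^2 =-81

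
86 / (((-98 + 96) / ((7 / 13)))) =-301 / 13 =-23.15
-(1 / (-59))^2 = -1 / 3481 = -0.00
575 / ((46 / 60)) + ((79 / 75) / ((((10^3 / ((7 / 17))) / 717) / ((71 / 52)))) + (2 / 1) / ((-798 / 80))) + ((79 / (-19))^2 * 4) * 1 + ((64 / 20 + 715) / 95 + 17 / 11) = 1526843375035087 / 1842941100000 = 828.48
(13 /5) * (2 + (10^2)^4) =1300000026 /5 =260000005.20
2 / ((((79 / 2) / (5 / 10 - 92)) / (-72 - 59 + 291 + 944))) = -404064 / 79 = -5114.73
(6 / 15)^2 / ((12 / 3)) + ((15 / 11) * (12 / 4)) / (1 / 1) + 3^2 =3611 / 275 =13.13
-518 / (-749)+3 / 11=1135 / 1177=0.96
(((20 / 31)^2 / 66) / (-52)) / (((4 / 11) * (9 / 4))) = -50 / 337311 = -0.00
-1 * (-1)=1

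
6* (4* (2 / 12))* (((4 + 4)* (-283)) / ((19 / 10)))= -90560 / 19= -4766.32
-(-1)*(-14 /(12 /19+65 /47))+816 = 207926 /257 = 809.05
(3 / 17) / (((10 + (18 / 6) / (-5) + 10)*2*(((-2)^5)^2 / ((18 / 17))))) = 135 / 28705792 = 0.00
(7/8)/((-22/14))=-49/88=-0.56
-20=-20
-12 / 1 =-12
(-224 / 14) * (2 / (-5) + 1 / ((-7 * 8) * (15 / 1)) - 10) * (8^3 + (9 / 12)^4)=1145883761 / 13440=85259.21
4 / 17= 0.24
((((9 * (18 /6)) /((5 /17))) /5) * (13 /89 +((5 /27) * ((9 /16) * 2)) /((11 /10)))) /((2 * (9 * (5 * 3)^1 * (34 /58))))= 114289 /2937000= 0.04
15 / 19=0.79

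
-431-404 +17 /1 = -818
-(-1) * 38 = 38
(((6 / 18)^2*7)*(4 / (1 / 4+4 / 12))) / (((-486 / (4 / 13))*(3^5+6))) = -32 / 2359773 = -0.00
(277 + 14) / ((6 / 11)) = 1067 / 2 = 533.50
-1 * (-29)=29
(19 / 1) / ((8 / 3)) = 57 / 8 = 7.12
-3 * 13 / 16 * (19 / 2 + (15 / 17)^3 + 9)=-7352709 / 157216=-46.77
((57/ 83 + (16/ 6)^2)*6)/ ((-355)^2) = 466/ 1255209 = 0.00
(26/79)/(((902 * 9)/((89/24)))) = 1157/7695864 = 0.00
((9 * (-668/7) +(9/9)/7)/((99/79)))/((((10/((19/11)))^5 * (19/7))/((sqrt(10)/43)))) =-61885402949 * sqrt(10)/68559410700000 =-0.00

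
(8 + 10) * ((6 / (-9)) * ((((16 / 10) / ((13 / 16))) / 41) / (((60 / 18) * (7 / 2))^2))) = -13824 / 3264625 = -0.00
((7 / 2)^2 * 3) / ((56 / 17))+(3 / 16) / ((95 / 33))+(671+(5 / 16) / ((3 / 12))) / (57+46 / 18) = 2292333 / 101840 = 22.51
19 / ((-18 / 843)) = -5339 / 6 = -889.83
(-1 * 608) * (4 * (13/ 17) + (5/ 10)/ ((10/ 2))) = -163248/ 85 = -1920.56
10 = 10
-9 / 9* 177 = -177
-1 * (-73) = 73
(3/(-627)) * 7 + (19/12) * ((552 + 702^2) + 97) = 1959501779/2508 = 781300.55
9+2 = 11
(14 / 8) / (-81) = -7 / 324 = -0.02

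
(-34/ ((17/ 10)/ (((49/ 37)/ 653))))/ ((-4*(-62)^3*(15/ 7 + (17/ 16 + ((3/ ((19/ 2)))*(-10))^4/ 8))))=-0.00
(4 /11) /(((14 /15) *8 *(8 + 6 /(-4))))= 15 /2002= 0.01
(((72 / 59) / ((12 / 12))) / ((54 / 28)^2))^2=2458624 / 22838841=0.11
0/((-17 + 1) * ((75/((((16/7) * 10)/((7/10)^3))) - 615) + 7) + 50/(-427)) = 0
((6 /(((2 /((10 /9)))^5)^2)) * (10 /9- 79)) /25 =-547656250 /10460353203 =-0.05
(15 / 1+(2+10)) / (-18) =-3 / 2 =-1.50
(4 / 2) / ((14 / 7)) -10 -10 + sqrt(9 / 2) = -19 + 3 * sqrt(2) / 2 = -16.88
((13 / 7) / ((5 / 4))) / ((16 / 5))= 13 / 28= 0.46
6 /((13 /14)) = 6.46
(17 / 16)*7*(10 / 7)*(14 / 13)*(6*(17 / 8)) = 30345 / 208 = 145.89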